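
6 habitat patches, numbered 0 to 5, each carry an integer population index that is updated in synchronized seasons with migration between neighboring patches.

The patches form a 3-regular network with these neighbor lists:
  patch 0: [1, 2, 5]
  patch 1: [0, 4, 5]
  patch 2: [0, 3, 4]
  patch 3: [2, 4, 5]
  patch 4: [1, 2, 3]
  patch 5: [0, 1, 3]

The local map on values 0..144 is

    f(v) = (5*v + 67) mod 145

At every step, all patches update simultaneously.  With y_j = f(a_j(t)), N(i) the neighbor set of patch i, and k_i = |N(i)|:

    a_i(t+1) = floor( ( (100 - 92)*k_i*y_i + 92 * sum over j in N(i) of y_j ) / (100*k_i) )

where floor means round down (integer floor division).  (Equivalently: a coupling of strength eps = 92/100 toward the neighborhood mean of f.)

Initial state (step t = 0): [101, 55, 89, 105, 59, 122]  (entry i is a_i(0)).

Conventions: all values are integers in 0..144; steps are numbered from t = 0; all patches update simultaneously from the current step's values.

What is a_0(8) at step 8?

Answer: a_0(8) = 96

Derivation:
t=0: [101, 55, 89, 105, 59, 122]
t=1: [80, 98, 73, 76, 49, 69]
t=2: [120, 63, 31, 88, 86, 60]
t=3: [82, 76, 73, 72, 78, 83]
t=4: [65, 35, 73, 75, 91, 62]
t=5: [108, 92, 71, 97, 82, 70]
t=6: [109, 67, 67, 101, 107, 82]
t=7: [84, 38, 67, 64, 112, 89]
t=8: [96, 62, 69, 80, 102, 86]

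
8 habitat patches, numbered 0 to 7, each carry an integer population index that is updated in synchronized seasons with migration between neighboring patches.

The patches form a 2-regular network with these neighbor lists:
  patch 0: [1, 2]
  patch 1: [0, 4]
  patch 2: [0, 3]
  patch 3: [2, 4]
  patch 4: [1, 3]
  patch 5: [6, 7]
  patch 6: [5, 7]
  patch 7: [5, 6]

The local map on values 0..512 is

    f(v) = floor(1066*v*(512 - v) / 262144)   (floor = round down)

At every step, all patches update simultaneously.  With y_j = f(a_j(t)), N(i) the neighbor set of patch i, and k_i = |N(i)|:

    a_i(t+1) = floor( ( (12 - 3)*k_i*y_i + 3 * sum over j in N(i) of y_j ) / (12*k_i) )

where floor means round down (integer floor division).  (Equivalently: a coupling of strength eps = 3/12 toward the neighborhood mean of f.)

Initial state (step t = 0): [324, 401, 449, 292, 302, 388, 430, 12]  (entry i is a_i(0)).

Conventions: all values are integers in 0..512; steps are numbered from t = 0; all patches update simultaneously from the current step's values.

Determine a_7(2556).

Answer: a_7(2556) = 266
Key observation: The state at step 5, [266, 266, 266, 266, 266, 266, 266, 266], reappears at step 6: the system is in a cycle of period 1 from step 5 on.  Therefore the state at step 2556 equals the state at step 5 + ((2556 - 5) mod 1) = 5, which is [266, 266, 266, 266, 266, 266, 266, 266].

Derivation:
t=0: [324, 401, 449, 292, 302, 388, 430, 12]
t=1: [222, 198, 149, 242, 248, 167, 134, 60]
t=2: [254, 254, 230, 259, 264, 214, 196, 137]
t=3: [265, 266, 263, 265, 266, 251, 246, 219]
t=4: [266, 266, 266, 266, 266, 265, 265, 261]
t=5: [266, 266, 266, 266, 266, 266, 266, 266]
t=6: [266, 266, 266, 266, 266, 266, 266, 266]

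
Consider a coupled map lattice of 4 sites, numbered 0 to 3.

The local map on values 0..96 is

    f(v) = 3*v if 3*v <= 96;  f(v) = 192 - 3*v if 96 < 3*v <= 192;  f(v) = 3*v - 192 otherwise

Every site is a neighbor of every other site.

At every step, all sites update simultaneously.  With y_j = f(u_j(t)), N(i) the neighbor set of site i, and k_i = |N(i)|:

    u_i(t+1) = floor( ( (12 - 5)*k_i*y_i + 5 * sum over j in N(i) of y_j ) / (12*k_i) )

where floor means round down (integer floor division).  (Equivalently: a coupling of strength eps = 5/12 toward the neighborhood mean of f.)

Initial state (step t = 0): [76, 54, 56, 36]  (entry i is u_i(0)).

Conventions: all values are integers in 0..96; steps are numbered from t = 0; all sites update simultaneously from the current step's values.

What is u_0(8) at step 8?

Simulating step by step:
t=0: [76, 54, 56, 36]
t=1: [40, 37, 34, 61]
t=2: [67, 71, 75, 39]
t=3: [23, 28, 33, 52]
t=4: [69, 76, 80, 55]
t=5: [24, 33, 38, 29]
t=6: [77, 87, 80, 84]
t=7: [47, 60, 51, 56]
t=8: [40, 22, 34, 28]

Answer: u_0(8) = 40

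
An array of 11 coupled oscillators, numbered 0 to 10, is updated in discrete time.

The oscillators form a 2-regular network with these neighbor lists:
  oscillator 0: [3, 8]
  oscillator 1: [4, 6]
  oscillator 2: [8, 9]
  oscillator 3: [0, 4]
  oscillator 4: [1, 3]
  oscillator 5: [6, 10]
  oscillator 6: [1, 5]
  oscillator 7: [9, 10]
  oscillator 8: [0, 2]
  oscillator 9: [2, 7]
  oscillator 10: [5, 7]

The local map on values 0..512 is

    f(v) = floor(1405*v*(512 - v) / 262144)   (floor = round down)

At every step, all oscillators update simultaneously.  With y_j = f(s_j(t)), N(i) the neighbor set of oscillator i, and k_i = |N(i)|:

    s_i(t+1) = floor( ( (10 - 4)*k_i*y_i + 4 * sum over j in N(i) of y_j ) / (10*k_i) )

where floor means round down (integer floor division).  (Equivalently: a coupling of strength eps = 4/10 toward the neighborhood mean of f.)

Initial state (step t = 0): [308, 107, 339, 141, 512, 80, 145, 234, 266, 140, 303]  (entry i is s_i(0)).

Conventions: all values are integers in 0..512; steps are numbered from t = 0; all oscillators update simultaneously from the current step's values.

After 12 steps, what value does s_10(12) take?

Answer: s_10(12) = 326

Derivation:
t=0: [308, 107, 339, 141, 512, 80, 145, 234, 266, 140, 303]
t=1: [327, 196, 314, 235, 102, 235, 254, 332, 340, 299, 310]
t=2: [326, 313, 330, 318, 270, 346, 346, 327, 319, 335, 334]
t=3: [326, 331, 321, 332, 342, 309, 312, 321, 326, 319, 317]
t=4: [323, 321, 327, 319, 314, 334, 331, 328, 324, 328, 331]
t=5: [327, 327, 324, 329, 331, 319, 321, 322, 325, 323, 320]
t=6: [323, 324, 326, 322, 321, 328, 327, 327, 325, 326, 328]
t=7: [326, 326, 324, 327, 327, 323, 324, 323, 325, 324, 323]
t=8: [324, 324, 325, 324, 324, 326, 325, 326, 325, 326, 327]
t=9: [325, 325, 324, 326, 326, 324, 325, 324, 325, 324, 324]
t=10: [324, 324, 325, 324, 324, 325, 325, 326, 325, 326, 326]
t=11: [325, 325, 324, 326, 326, 324, 325, 324, 325, 324, 324]
t=12: [324, 324, 325, 324, 324, 325, 325, 326, 325, 326, 326]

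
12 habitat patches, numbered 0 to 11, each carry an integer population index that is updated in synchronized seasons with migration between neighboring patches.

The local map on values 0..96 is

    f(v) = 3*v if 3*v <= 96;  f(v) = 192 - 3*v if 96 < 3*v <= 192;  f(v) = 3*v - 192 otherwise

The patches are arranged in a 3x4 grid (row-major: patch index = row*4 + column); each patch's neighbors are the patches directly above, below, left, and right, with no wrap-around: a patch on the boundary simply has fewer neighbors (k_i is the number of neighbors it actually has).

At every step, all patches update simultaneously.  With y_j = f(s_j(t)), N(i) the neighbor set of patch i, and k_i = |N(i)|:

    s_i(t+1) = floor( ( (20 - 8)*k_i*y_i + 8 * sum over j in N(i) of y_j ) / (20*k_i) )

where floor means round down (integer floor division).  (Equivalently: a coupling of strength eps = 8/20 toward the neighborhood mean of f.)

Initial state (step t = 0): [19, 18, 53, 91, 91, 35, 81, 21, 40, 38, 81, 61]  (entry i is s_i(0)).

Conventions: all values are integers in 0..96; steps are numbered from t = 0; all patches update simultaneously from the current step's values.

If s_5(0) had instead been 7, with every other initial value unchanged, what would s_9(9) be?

Simulating step by step:
t=0: [19, 18, 53, 91, 91, 7, 81, 21, 40, 38, 81, 61]
t=1: [61, 47, 44, 67, 68, 39, 47, 56, 75, 66, 49, 28]
t=2: [18, 49, 50, 22, 22, 57, 51, 33, 23, 24, 45, 64]
t=3: [54, 42, 45, 66, 58, 34, 44, 69, 69, 62, 49, 30]
t=4: [34, 63, 51, 18, 28, 69, 56, 29, 13, 23, 47, 66]
t=5: [71, 21, 34, 57, 69, 27, 33, 63, 54, 55, 43, 31]
t=6: [28, 63, 77, 31, 26, 68, 79, 29, 26, 39, 66, 69]
t=7: [66, 19, 42, 81, 70, 27, 41, 72, 77, 57, 21, 27]
t=8: [18, 54, 63, 48, 27, 65, 64, 41, 31, 37, 60, 66]
t=9: [54, 26, 12, 43, 68, 21, 8, 48, 88, 63, 18, 19]

Answer: s_9(9) = 63
Key observation: This trace re-runs the system from the modified initial state.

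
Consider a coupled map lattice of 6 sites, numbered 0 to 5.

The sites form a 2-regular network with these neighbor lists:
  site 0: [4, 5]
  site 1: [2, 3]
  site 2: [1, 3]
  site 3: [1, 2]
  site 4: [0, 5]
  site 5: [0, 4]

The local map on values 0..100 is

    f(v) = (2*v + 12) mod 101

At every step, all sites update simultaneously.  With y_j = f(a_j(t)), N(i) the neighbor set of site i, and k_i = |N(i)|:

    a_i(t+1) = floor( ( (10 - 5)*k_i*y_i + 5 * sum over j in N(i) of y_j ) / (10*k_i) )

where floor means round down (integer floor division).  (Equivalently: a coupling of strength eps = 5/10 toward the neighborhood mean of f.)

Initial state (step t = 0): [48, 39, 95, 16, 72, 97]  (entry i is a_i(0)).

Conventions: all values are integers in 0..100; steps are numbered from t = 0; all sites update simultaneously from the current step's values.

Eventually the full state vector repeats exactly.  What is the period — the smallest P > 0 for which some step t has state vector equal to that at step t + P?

Simulating step by step:
t=0: [48, 39, 95, 16, 72, 97]
t=1: [18, 56, 33, 44, 30, 17]
t=2: [53, 56, 69, 75, 59, 53]
t=3: [20, 39, 45, 48, 23, 20]
t=4: [53, 47, 24, 26, 55, 53]
t=5: [18, 33, 47, 48, 19, 18]
t=6: [48, 42, 23, 24, 49, 48]
t=7: [7, 77, 68, 68, 8, 7]
t=8: [26, 56, 51, 51, 27, 26]
t=9: [64, 18, 15, 15, 65, 64]
t=10: [39, 45, 43, 43, 40, 39]
t=11: [90, 49, 73, 73, 91, 90]
t=12: [91, 33, 45, 45, 92, 91]
t=13: [93, 39, 20, 20, 94, 93]
t=14: [97, 71, 61, 61, 98, 97]
t=15: [4, 43, 38, 38, 5, 4]
t=16: [20, 93, 90, 90, 21, 20]
t=17: [52, 94, 92, 92, 53, 52]
t=18: [15, 97, 96, 96, 16, 15]
t=19: [42, 3, 2, 2, 43, 42]
t=20: [96, 17, 16, 16, 97, 96]
t=21: [2, 45, 44, 44, 3, 2]
t=22: [16, 50, 75, 75, 17, 16]
t=23: [44, 36, 48, 48, 45, 44]
t=24: [75, 45, 26, 26, 50, 75]
t=25: [48, 32, 48, 48, 36, 48]
t=26: [26, 41, 24, 24, 45, 26]
t=27: [48, 77, 68, 68, 32, 48]
t=28: [24, 56, 51, 51, 41, 24]
t=29: [68, 18, 15, 15, 77, 68]
t=30: [51, 45, 43, 43, 56, 51]
t=31: [15, 49, 73, 73, 18, 15]
t=32: [43, 33, 45, 45, 45, 43]
t=33: [73, 39, 20, 20, 49, 73]
t=34: [45, 71, 61, 61, 33, 45]
t=35: [20, 43, 38, 38, 39, 20]
t=36: [61, 93, 90, 90, 71, 61]
t=37: [38, 94, 92, 92, 43, 38]
t=38: [90, 97, 96, 96, 93, 90]
t=39: [92, 3, 2, 2, 94, 92]
t=40: [96, 17, 16, 16, 97, 96]

Answer: 20
Key observation: The state at step 20, [96, 17, 16, 16, 97, 96], reappears at step 40 — and no state repeats earlier — so the cycle the system enters has period 20.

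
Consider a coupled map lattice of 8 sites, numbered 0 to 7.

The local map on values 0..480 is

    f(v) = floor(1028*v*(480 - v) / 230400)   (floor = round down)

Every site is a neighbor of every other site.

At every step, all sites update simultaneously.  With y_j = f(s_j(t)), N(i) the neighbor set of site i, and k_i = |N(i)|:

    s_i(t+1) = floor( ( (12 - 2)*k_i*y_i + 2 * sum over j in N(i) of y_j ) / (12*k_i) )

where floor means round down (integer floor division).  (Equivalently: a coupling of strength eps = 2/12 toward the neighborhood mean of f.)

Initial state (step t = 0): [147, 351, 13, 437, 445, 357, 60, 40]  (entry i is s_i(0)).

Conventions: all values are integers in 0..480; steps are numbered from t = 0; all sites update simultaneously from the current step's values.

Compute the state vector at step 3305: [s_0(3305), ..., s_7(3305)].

Answer: [255, 255, 255, 255, 255, 255, 255, 255]
Key observation: The state at step 5, [255, 255, 255, 255, 255, 255, 255, 255], reappears at step 6: the system is in a cycle of period 1 from step 5 on.  Therefore the state at step 3305 equals the state at step 5 + ((3305 - 5) mod 1) = 5, which is [255, 255, 255, 255, 255, 255, 255, 255].

Derivation:
t=0: [147, 351, 13, 437, 445, 357, 60, 40]
t=1: [199, 186, 45, 90, 79, 181, 114, 86]
t=2: [236, 231, 105, 160, 148, 229, 185, 156]
t=3: [251, 251, 185, 228, 221, 251, 240, 226]
t=4: [255, 255, 245, 255, 254, 255, 256, 255]
t=5: [255, 255, 255, 255, 255, 255, 255, 255]
t=6: [255, 255, 255, 255, 255, 255, 255, 255]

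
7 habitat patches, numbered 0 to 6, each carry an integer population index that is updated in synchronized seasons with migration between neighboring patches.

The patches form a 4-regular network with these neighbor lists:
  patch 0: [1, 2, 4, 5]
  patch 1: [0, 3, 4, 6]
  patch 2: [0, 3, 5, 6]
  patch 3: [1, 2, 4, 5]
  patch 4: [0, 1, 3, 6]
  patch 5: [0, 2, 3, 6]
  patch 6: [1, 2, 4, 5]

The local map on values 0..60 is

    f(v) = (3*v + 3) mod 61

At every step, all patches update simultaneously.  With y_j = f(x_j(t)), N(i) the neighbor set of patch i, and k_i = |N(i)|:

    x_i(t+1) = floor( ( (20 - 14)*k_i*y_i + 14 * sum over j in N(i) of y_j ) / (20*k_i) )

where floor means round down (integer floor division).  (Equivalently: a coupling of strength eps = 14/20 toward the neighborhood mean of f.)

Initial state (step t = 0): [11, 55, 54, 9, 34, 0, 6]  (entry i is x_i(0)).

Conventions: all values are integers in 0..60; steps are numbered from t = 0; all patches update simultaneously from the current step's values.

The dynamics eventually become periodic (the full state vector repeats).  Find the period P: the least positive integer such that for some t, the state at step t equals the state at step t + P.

Simulating step by step:
t=0: [11, 55, 54, 9, 34, 0, 6]
t=1: [34, 36, 28, 32, 36, 23, 30]
t=2: [37, 43, 29, 35, 43, 27, 33]
t=3: [28, 29, 37, 26, 29, 36, 24]
t=4: [35, 24, 35, 34, 24, 34, 32]
t=5: [34, 29, 44, 34, 29, 44, 32]
t=6: [27, 35, 28, 27, 35, 28, 26]
t=7: [32, 33, 23, 32, 33, 23, 31]
t=8: [29, 38, 24, 29, 38, 24, 28]
t=9: [33, 41, 21, 33, 41, 21, 32]
t=10: [15, 22, 23, 15, 22, 23, 14]
t=11: [21, 28, 29, 21, 28, 29, 20]
t=12: [20, 14, 15, 20, 14, 15, 19]
t=13: [33, 32, 34, 33, 32, 34, 50]
t=14: [41, 37, 40, 41, 37, 40, 38]
t=15: [20, 36, 11, 20, 36, 11, 35]
t=16: [30, 32, 26, 30, 32, 26, 44]
t=17: [29, 31, 22, 29, 31, 22, 24]
t=18: [23, 29, 16, 23, 29, 16, 19]
t=19: [31, 28, 38, 31, 28, 38, 46]
t=20: [39, 27, 42, 39, 27, 42, 34]
t=21: [28, 39, 31, 28, 39, 31, 23]
t=22: [40, 39, 27, 40, 39, 27, 36]
t=23: [29, 37, 20, 29, 37, 20, 43]
t=24: [27, 37, 12, 27, 37, 12, 22]
t=25: [39, 34, 27, 39, 34, 27, 34]
t=26: [41, 49, 39, 41, 49, 39, 36]
t=27: [31, 23, 38, 31, 23, 38, 45]
t=28: [33, 20, 41, 33, 20, 41, 28]
t=29: [14, 19, 20, 14, 19, 20, 9]
t=30: [35, 49, 21, 35, 49, 21, 30]
t=31: [25, 35, 24, 25, 35, 24, 21]
t=32: [26, 29, 13, 26, 29, 13, 22]
t=33: [30, 22, 28, 30, 22, 28, 27]
t=34: [21, 19, 27, 21, 19, 27, 18]
t=35: [30, 40, 22, 30, 40, 22, 46]
t=36: [12, 15, 18, 12, 15, 18, 8]
t=37: [48, 41, 45, 48, 41, 45, 44]
t=38: [14, 12, 18, 14, 12, 18, 10]
t=39: [47, 40, 48, 47, 40, 48, 43]
t=40: [15, 9, 21, 15, 9, 21, 12]
t=41: [26, 37, 26, 26, 37, 26, 23]
t=42: [31, 34, 18, 31, 34, 18, 28]
t=43: [45, 37, 43, 45, 37, 43, 43]
t=44: [26, 32, 12, 26, 32, 12, 25]
t=45: [32, 28, 28, 32, 28, 28, 32]
t=46: [29, 32, 32, 29, 32, 32, 29]
t=47: [35, 33, 33, 35, 33, 33, 35]
t=48: [42, 44, 44, 42, 44, 44, 42]
t=49: [11, 9, 9, 11, 9, 9, 11]
t=50: [31, 33, 33, 31, 33, 33, 31]
t=51: [39, 37, 37, 39, 37, 37, 39]
t=52: [54, 56, 56, 54, 56, 56, 54]
t=53: [47, 45, 45, 47, 45, 45, 47]
t=54: [17, 19, 19, 17, 19, 19, 17]
t=55: [58, 56, 56, 58, 56, 56, 58]
t=56: [50, 52, 52, 50, 52, 52, 50]
t=57: [35, 33, 33, 35, 33, 33, 35]

Answer: 10
Key observation: The state at step 47, [35, 33, 33, 35, 33, 33, 35], reappears at step 57 — and no state repeats earlier — so the cycle the system enters has period 10.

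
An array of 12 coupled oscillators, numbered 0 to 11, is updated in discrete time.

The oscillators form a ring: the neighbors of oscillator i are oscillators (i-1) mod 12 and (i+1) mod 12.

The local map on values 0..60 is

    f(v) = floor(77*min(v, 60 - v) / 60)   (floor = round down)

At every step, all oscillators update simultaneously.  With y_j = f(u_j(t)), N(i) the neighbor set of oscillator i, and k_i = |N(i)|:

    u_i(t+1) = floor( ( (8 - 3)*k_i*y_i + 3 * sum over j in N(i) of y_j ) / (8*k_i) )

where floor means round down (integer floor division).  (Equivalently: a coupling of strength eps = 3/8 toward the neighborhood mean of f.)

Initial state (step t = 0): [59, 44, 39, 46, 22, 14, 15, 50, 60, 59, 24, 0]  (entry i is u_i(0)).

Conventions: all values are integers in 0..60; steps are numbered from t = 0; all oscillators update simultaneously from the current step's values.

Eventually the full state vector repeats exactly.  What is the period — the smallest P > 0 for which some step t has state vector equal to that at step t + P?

Answer: 2
Key observation: The state at step 11, [33, 33, 33, 33, 33, 33, 33, 33, 32, 32, 32, 32], reappears at step 13 — and no state repeats earlier — so the cycle the system enters has period 2.

Derivation:
t=0: [59, 44, 39, 46, 22, 14, 15, 50, 60, 59, 24, 0]
t=1: [4, 17, 23, 20, 23, 19, 17, 11, 2, 6, 18, 5]
t=2: [8, 19, 26, 26, 27, 24, 20, 13, 5, 9, 16, 9]
t=3: [12, 23, 31, 33, 33, 29, 24, 15, 8, 11, 16, 12]
t=4: [17, 27, 34, 34, 34, 35, 29, 19, 12, 14, 17, 15]
t=5: [23, 31, 33, 33, 32, 33, 33, 24, 17, 17, 19, 19]
t=6: [29, 34, 34, 34, 34, 34, 33, 29, 22, 21, 23, 24]
t=7: [34, 33, 33, 33, 33, 33, 34, 34, 29, 26, 28, 31]
t=8: [33, 33, 34, 34, 34, 33, 33, 33, 35, 34, 35, 35]
t=9: [33, 33, 33, 33, 33, 33, 34, 33, 32, 32, 32, 32]
t=10: [34, 34, 34, 34, 34, 33, 33, 34, 34, 35, 35, 34]
t=11: [33, 33, 33, 33, 33, 33, 33, 33, 32, 32, 32, 32]
t=12: [34, 34, 34, 34, 34, 34, 34, 34, 34, 35, 35, 34]
t=13: [33, 33, 33, 33, 33, 33, 33, 33, 32, 32, 32, 32]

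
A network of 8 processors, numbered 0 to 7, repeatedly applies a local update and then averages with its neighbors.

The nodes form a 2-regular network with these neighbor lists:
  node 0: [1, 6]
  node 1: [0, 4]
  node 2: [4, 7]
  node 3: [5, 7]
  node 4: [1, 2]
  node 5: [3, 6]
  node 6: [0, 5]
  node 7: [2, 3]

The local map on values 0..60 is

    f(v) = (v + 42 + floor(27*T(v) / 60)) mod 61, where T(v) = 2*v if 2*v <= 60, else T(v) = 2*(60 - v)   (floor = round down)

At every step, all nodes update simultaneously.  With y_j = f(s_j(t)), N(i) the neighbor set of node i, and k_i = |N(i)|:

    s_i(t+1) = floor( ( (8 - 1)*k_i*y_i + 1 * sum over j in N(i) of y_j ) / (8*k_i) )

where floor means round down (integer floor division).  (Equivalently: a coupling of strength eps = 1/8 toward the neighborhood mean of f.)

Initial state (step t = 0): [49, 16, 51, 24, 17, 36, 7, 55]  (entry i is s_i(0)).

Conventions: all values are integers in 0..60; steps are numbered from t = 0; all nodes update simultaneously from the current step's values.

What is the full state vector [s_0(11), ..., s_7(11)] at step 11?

Answer: [38, 38, 38, 38, 38, 38, 38, 38]

Derivation:
t=0: [49, 16, 51, 24, 17, 36, 7, 55]
t=1: [38, 12, 38, 27, 14, 38, 52, 39]
t=2: [35, 5, 36, 32, 8, 37, 39, 37]
t=3: [38, 50, 39, 38, 55, 38, 38, 38]
t=4: [38, 39, 38, 38, 39, 38, 38, 38]
t=5: [38, 38, 38, 38, 38, 38, 38, 38]
t=6: [38, 38, 38, 38, 38, 38, 38, 38]
t=7: [38, 38, 38, 38, 38, 38, 38, 38]
t=8: [38, 38, 38, 38, 38, 38, 38, 38]
t=9: [38, 38, 38, 38, 38, 38, 38, 38]
t=10: [38, 38, 38, 38, 38, 38, 38, 38]
t=11: [38, 38, 38, 38, 38, 38, 38, 38]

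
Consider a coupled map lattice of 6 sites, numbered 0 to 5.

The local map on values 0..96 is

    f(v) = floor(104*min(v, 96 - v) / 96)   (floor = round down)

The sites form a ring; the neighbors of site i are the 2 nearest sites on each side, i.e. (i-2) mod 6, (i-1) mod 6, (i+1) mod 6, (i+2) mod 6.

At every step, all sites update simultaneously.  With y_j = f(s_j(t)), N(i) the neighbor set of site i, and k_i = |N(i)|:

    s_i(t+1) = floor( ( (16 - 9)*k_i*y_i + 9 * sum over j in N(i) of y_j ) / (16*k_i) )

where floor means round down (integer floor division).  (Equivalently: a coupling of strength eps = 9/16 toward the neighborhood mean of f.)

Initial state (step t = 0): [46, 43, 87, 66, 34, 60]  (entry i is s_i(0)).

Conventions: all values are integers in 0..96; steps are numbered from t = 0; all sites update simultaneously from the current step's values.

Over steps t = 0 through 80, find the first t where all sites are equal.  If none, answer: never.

Simulating step by step:
t=0: [46, 43, 87, 66, 34, 60]  (not all equal)
t=1: [39, 38, 26, 32, 33, 39]  (not all equal)
t=2: [38, 38, 33, 35, 35, 39]  (not all equal)
t=3: [39, 39, 37, 37, 37, 40]  (not all equal)
t=4: [41, 41, 40, 40, 40, 41]  (not all equal)
t=5: [43, 43, 43, 43, 43, 43]  (all equal)

Answer: 5
Key observation: Synchronization is absorbing here: once all sites are equal they stay equal, and step 5 is the first all-equal step.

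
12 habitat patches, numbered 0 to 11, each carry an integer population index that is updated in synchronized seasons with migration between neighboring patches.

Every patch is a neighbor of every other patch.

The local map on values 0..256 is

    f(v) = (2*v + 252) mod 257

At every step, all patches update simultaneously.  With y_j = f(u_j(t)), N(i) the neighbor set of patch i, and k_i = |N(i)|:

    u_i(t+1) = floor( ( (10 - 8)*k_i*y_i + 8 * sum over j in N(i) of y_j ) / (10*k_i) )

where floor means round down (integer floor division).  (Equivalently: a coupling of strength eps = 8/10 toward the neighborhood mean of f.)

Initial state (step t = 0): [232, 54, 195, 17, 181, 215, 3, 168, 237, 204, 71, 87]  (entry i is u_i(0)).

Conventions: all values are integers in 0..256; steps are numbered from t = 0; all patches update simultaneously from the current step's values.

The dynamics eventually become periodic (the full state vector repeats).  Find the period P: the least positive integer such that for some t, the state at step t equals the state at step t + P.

Answer: 16
Key observation: The state at step 5, [240, 240, 240, 240, 240, 240, 240, 240, 240, 240, 240, 240], reappears at step 21 — and no state repeats earlier — so the cycle the system enters has period 16.

Derivation:
t=0: [232, 54, 195, 17, 181, 215, 3, 168, 237, 204, 71, 87]
t=1: [132, 119, 123, 110, 119, 128, 106, 116, 133, 125, 124, 128]
t=2: [171, 200, 201, 198, 200, 203, 197, 199, 171, 202, 201, 203]
t=3: [122, 130, 130, 129, 130, 130, 129, 129, 122, 130, 130, 130]
t=4: [250, 252, 252, 251, 252, 252, 251, 251, 250, 252, 252, 252]
t=5: [240, 240, 240, 240, 240, 240, 240, 240, 240, 240, 240, 240]
t=6: [218, 218, 218, 218, 218, 218, 218, 218, 218, 218, 218, 218]
t=7: [174, 174, 174, 174, 174, 174, 174, 174, 174, 174, 174, 174]
t=8: [86, 86, 86, 86, 86, 86, 86, 86, 86, 86, 86, 86]
t=9: [167, 167, 167, 167, 167, 167, 167, 167, 167, 167, 167, 167]
t=10: [72, 72, 72, 72, 72, 72, 72, 72, 72, 72, 72, 72]
t=11: [139, 139, 139, 139, 139, 139, 139, 139, 139, 139, 139, 139]
t=12: [16, 16, 16, 16, 16, 16, 16, 16, 16, 16, 16, 16]
t=13: [27, 27, 27, 27, 27, 27, 27, 27, 27, 27, 27, 27]
t=14: [49, 49, 49, 49, 49, 49, 49, 49, 49, 49, 49, 49]
t=15: [93, 93, 93, 93, 93, 93, 93, 93, 93, 93, 93, 93]
t=16: [181, 181, 181, 181, 181, 181, 181, 181, 181, 181, 181, 181]
t=17: [100, 100, 100, 100, 100, 100, 100, 100, 100, 100, 100, 100]
t=18: [195, 195, 195, 195, 195, 195, 195, 195, 195, 195, 195, 195]
t=19: [128, 128, 128, 128, 128, 128, 128, 128, 128, 128, 128, 128]
t=20: [251, 251, 251, 251, 251, 251, 251, 251, 251, 251, 251, 251]
t=21: [240, 240, 240, 240, 240, 240, 240, 240, 240, 240, 240, 240]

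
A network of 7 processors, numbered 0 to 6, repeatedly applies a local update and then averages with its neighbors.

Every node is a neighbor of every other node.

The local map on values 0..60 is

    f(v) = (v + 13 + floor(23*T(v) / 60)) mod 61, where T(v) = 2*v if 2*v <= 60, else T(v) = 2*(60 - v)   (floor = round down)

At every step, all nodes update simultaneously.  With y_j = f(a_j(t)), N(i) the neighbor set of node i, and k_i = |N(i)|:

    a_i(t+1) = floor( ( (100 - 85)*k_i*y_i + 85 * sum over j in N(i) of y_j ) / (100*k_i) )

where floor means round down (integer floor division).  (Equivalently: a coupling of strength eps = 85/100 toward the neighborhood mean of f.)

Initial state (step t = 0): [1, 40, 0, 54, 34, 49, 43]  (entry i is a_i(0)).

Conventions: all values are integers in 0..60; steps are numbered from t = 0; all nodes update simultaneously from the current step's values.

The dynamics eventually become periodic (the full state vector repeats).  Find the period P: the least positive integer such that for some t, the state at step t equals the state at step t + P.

Simulating step by step:
t=0: [1, 40, 0, 54, 34, 49, 43]
t=1: [9, 9, 9, 9, 9, 9, 9]
t=2: [28, 28, 28, 28, 28, 28, 28]
t=3: [1, 1, 1, 1, 1, 1, 1]
t=4: [14, 14, 14, 14, 14, 14, 14]
t=5: [37, 37, 37, 37, 37, 37, 37]
t=6: [6, 6, 6, 6, 6, 6, 6]
t=7: [23, 23, 23, 23, 23, 23, 23]
t=8: [53, 53, 53, 53, 53, 53, 53]
t=9: [10, 10, 10, 10, 10, 10, 10]
t=10: [30, 30, 30, 30, 30, 30, 30]
t=11: [5, 5, 5, 5, 5, 5, 5]
t=12: [21, 21, 21, 21, 21, 21, 21]
t=13: [50, 50, 50, 50, 50, 50, 50]
t=14: [9, 9, 9, 9, 9, 9, 9]

Answer: 13
Key observation: The state at step 1, [9, 9, 9, 9, 9, 9, 9], reappears at step 14 — and no state repeats earlier — so the cycle the system enters has period 13.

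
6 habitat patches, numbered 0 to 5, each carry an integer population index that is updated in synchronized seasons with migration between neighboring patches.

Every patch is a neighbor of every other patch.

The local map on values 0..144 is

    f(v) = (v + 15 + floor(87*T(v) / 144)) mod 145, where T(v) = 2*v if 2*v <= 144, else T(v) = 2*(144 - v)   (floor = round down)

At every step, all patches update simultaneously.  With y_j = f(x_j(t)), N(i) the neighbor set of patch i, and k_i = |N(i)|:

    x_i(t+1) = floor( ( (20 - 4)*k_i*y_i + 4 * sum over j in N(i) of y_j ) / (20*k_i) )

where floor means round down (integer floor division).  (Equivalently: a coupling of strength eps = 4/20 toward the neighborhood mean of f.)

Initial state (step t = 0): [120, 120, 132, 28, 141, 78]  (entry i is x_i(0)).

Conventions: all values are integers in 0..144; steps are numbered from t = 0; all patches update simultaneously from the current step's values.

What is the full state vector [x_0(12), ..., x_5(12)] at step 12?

Simulating step by step:
t=0: [120, 120, 132, 28, 141, 78]
t=1: [21, 21, 19, 64, 17, 27]
t=2: [58, 58, 55, 20, 52, 68]
t=3: [133, 133, 128, 70, 123, 40]
t=4: [19, 19, 20, 26, 21, 86]
t=5: [55, 55, 58, 67, 59, 32]
t=6: [124, 124, 129, 33, 20, 85]
t=7: [22, 22, 21, 75, 53, 28]
t=8: [64, 64, 63, 38, 117, 74]
t=9: [15, 15, 13, 81, 21, 28]
t=10: [48, 48, 44, 32, 58, 69]
t=11: [116, 116, 109, 88, 132, 40]
t=12: [22, 22, 24, 27, 20, 86]

Answer: [22, 22, 24, 27, 20, 86]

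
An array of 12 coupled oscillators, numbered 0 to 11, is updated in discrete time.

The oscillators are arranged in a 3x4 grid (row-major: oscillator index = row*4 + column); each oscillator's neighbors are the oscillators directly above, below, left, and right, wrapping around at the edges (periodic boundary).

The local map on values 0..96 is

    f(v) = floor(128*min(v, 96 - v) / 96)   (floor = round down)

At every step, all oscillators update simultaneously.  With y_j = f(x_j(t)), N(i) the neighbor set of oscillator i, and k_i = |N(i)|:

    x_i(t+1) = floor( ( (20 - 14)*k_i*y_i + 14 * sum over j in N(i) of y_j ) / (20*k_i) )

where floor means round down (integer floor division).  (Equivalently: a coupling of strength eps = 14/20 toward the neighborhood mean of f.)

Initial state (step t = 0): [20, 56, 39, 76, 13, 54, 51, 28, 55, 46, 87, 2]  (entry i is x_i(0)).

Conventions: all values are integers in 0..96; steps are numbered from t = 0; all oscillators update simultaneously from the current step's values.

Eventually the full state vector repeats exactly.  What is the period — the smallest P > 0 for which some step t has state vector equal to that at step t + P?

Simulating step by step:
t=0: [20, 56, 39, 76, 13, 54, 51, 28, 55, 46, 87, 2]
t=1: [34, 50, 42, 28, 35, 50, 45, 29, 34, 48, 34, 23]
t=2: [46, 57, 52, 40, 46, 58, 53, 41, 45, 56, 50, 37]
t=3: [57, 54, 56, 54, 57, 54, 56, 54, 57, 54, 56, 54]
t=4: [53, 54, 54, 54, 53, 54, 54, 54, 53, 54, 54, 54]
t=5: [56, 56, 56, 56, 56, 56, 56, 56, 56, 56, 56, 56]
t=6: [53, 53, 53, 53, 53, 53, 53, 53, 53, 53, 53, 53]
t=7: [57, 57, 57, 57, 57, 57, 57, 57, 57, 57, 57, 57]
t=8: [52, 52, 52, 52, 52, 52, 52, 52, 52, 52, 52, 52]
t=9: [58, 58, 58, 58, 58, 58, 58, 58, 58, 58, 58, 58]
t=10: [50, 50, 50, 50, 50, 50, 50, 50, 50, 50, 50, 50]
t=11: [61, 61, 61, 61, 61, 61, 61, 61, 61, 61, 61, 61]
t=12: [46, 46, 46, 46, 46, 46, 46, 46, 46, 46, 46, 46]
t=13: [61, 61, 61, 61, 61, 61, 61, 61, 61, 61, 61, 61]

Answer: 2
Key observation: The state at step 11, [61, 61, 61, 61, 61, 61, 61, 61, 61, 61, 61, 61], reappears at step 13 — and no state repeats earlier — so the cycle the system enters has period 2.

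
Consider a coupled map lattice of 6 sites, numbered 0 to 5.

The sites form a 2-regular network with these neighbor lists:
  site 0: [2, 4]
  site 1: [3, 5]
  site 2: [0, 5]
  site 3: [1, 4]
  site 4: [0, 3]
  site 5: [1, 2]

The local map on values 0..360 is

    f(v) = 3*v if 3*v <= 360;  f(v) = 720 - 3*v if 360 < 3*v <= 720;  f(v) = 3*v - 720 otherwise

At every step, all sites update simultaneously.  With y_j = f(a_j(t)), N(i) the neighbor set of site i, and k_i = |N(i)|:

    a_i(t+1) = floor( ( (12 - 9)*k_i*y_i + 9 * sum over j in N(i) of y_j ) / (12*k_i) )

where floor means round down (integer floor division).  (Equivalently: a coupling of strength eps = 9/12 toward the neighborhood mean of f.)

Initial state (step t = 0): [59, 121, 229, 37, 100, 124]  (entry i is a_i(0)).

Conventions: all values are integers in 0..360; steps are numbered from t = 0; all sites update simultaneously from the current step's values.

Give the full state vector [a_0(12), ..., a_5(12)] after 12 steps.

Simulating step by step:
t=0: [59, 121, 229, 37, 100, 124]
t=1: [169, 261, 205, 274, 183, 233]
t=2: [156, 61, 114, 113, 160, 68]
t=3: [281, 249, 256, 243, 281, 247]
t=4: [94, 18, 66, 58, 80, 33]
t=5: [234, 115, 192, 153, 231, 119]
t=6: [68, 318, 176, 204, 111, 272]
t=7: [247, 135, 160, 239, 200, 183]
t=8: [140, 144, 132, 163, 39, 250]
t=9: [240, 169, 204, 209, 228, 237]
t=10: [54, 91, 30, 116, 43, 122]
t=11: [122, 331, 216, 237, 223, 224]
t=12: [134, 89, 168, 123, 148, 141]

Answer: [134, 89, 168, 123, 148, 141]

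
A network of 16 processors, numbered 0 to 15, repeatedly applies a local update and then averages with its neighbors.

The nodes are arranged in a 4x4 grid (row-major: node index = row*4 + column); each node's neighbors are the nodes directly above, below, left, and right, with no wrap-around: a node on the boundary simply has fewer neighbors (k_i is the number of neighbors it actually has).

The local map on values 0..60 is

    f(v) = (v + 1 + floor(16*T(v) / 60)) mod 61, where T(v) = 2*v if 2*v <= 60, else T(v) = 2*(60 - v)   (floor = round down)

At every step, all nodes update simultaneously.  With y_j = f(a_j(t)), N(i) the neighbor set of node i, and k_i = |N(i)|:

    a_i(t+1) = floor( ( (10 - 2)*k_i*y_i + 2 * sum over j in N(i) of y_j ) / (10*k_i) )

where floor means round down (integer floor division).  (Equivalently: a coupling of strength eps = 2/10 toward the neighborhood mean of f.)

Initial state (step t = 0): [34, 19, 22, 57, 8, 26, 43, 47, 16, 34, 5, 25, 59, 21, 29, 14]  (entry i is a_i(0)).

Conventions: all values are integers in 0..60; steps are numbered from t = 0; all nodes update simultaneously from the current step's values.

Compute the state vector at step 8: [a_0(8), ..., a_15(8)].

Answer: [12, 46, 31, 27, 1, 12, 49, 50, 1, 1, 6, 8, 1, 1, 1, 1]

Derivation:
t=0: [34, 19, 22, 57, 8, 26, 43, 47, 16, 34, 5, 25, 59, 21, 29, 14]
t=1: [42, 32, 36, 56, 17, 39, 49, 53, 28, 43, 15, 36, 53, 36, 40, 26]
t=2: [49, 47, 49, 57, 31, 49, 53, 56, 43, 50, 29, 47, 54, 49, 48, 42]
t=3: [54, 54, 55, 58, 48, 54, 56, 58, 53, 55, 47, 53, 57, 55, 54, 52]
t=4: [57, 58, 58, 59, 55, 57, 58, 59, 57, 57, 54, 57, 58, 58, 57, 57]
t=5: [59, 59, 60, 60, 58, 59, 59, 59, 59, 59, 58, 59, 59, 59, 59, 59]
t=6: [60, 56, 8, 6, 60, 60, 57, 56, 60, 60, 60, 60, 60, 60, 60, 60]
t=7: [5, 48, 18, 15, 0, 5, 50, 51, 0, 0, 2, 3, 0, 0, 0, 0]
t=8: [12, 46, 31, 27, 1, 12, 49, 50, 1, 1, 6, 8, 1, 1, 1, 1]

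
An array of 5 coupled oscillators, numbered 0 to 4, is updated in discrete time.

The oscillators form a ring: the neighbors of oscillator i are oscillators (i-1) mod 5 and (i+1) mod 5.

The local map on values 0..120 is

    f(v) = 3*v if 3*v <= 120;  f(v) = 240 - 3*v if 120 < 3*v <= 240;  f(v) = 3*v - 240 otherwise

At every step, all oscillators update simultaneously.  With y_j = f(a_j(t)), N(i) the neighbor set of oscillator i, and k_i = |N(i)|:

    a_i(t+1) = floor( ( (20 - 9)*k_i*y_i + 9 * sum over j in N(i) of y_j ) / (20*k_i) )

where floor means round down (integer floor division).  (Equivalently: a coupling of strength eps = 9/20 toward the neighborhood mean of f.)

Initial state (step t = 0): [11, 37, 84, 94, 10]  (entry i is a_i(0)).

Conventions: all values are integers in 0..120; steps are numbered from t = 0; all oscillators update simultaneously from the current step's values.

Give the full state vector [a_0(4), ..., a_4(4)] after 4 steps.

Answer: [91, 101, 99, 93, 98]

Derivation:
t=0: [11, 37, 84, 94, 10]
t=1: [49, 71, 41, 32, 33]
t=2: [79, 62, 92, 101, 96]
t=3: [24, 38, 46, 53, 41]
t=4: [91, 101, 99, 93, 98]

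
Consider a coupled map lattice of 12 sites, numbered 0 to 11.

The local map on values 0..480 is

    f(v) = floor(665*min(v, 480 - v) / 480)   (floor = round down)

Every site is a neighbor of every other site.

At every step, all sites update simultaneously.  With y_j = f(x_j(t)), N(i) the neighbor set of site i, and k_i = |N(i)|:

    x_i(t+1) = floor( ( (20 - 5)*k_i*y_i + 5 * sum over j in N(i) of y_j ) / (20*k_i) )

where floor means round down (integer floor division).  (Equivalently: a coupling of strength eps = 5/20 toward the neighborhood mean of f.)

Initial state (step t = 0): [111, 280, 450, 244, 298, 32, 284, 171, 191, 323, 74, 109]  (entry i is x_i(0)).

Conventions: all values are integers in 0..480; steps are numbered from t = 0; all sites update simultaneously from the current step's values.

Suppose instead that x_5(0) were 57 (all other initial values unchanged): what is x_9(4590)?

Answer: x_9(4590) = 299
Key observation: The state at step 34, [298, 303, 303, 303, 298, 298, 298, 303, 303, 303, 303, 298], reappears at step 42: the system is in a cycle of period 8 from step 34 on.  Therefore the state at step 4590 equals the state at step 34 + ((4590 - 34) mod 8) = 38, which is [304, 299, 299, 299, 304, 304, 304, 299, 299, 299, 299, 304].

Derivation:
t=0: [111, 280, 450, 244, 298, 57, 284, 171, 191, 323, 74, 109]
t=1: [165, 255, 83, 290, 237, 110, 250, 225, 245, 211, 128, 163]
t=2: [235, 295, 152, 260, 307, 179, 300, 295, 305, 281, 197, 232]
t=3: [309, 258, 225, 293, 246, 252, 253, 258, 248, 272, 270, 306]
t=4: [251, 303, 306, 268, 315, 308, 308, 303, 313, 289, 290, 255]
t=5: [301, 248, 246, 283, 236, 243, 243, 248, 238, 262, 262, 296]
t=6: [262, 316, 318, 280, 320, 321, 321, 316, 322, 302, 302, 267]
t=7: [286, 231, 229, 267, 227, 226, 226, 231, 224, 245, 245, 280]
t=8: [278, 316, 314, 298, 312, 311, 311, 316, 309, 320, 320, 285]
t=9: [267, 230, 231, 248, 233, 235, 235, 230, 236, 225, 225, 261]
t=10: [300, 317, 318, 319, 320, 322, 322, 317, 323, 312, 312, 306]
t=11: [243, 225, 224, 224, 222, 220, 220, 225, 219, 230, 230, 237]
t=12: [323, 311, 310, 310, 308, 306, 306, 311, 305, 316, 316, 323]
t=13: [221, 233, 234, 234, 236, 238, 238, 233, 239, 228, 228, 221]
t=14: [310, 321, 323, 323, 324, 326, 326, 321, 328, 316, 316, 310]
t=15: [231, 220, 218, 218, 217, 215, 215, 220, 212, 225, 225, 231]
t=16: [315, 304, 302, 302, 301, 299, 299, 304, 296, 309, 309, 315]
t=17: [231, 242, 244, 244, 245, 247, 247, 242, 250, 237, 237, 231]
t=18: [321, 327, 325, 325, 324, 322, 322, 327, 319, 327, 327, 321]
t=19: [218, 212, 214, 214, 215, 217, 217, 212, 220, 212, 212, 218]
t=20: [300, 294, 296, 296, 297, 299, 299, 294, 302, 294, 294, 300]
t=21: [250, 255, 253, 253, 252, 250, 250, 255, 247, 255, 255, 250]
t=22: [317, 312, 314, 314, 315, 317, 317, 312, 320, 312, 312, 317]
t=23: [225, 230, 228, 228, 227, 225, 225, 230, 222, 230, 230, 225]
t=24: [311, 316, 314, 314, 313, 311, 311, 316, 308, 316, 316, 311]
t=25: [233, 228, 229, 229, 230, 233, 233, 228, 236, 228, 228, 233]
t=26: [321, 316, 317, 317, 318, 321, 321, 316, 324, 316, 316, 321]
t=27: [220, 225, 224, 224, 223, 220, 220, 225, 217, 225, 225, 220]
t=28: [304, 310, 309, 309, 307, 304, 304, 310, 302, 310, 310, 304]
t=29: [241, 236, 236, 236, 239, 241, 241, 236, 244, 236, 236, 241]
t=30: [330, 326, 326, 326, 330, 330, 330, 326, 326, 326, 326, 330]
t=31: [207, 212, 212, 212, 207, 207, 207, 212, 212, 212, 212, 207]
t=32: [287, 292, 292, 292, 287, 287, 287, 292, 292, 292, 292, 287]
t=33: [265, 260, 260, 260, 265, 265, 265, 260, 260, 260, 260, 265]
t=34: [298, 303, 303, 303, 298, 298, 298, 303, 303, 303, 303, 298]
t=35: [250, 245, 245, 245, 250, 250, 250, 245, 245, 245, 245, 250]
t=36: [319, 324, 324, 324, 319, 319, 319, 324, 324, 324, 324, 319]
t=37: [221, 216, 216, 216, 221, 221, 221, 216, 216, 216, 216, 221]
t=38: [304, 299, 299, 299, 304, 304, 304, 299, 299, 299, 299, 304]
t=39: [244, 249, 249, 249, 244, 244, 244, 249, 249, 249, 249, 244]
t=40: [325, 320, 320, 320, 325, 325, 325, 320, 320, 320, 320, 325]
t=41: [215, 220, 220, 220, 215, 215, 215, 220, 220, 220, 220, 215]
t=42: [298, 303, 303, 303, 298, 298, 298, 303, 303, 303, 303, 298]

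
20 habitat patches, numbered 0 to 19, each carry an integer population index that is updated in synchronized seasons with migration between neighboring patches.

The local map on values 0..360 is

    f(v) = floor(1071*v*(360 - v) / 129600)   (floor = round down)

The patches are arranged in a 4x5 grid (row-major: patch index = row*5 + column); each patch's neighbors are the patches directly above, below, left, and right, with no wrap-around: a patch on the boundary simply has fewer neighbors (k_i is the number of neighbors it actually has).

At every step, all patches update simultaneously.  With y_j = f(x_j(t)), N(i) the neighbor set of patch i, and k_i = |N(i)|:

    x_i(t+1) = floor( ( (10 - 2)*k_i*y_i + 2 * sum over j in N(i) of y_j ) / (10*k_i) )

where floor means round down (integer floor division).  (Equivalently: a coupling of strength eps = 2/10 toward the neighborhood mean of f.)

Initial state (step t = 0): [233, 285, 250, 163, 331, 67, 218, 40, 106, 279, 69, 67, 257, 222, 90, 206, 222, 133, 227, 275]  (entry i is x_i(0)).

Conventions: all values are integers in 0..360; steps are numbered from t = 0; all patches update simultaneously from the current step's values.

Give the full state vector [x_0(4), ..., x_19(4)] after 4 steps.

Answer: [254, 256, 250, 237, 236, 257, 250, 248, 249, 255, 257, 256, 250, 241, 256, 236, 236, 235, 238, 255]

Derivation:
t=0: [233, 285, 250, 163, 331, 67, 218, 40, 106, 279, 69, 67, 257, 222, 90, 206, 222, 133, 227, 275]
t=1: [229, 189, 218, 247, 108, 173, 234, 130, 218, 182, 171, 174, 212, 246, 202, 251, 247, 247, 245, 199]
t=2: [251, 263, 253, 232, 228, 264, 246, 248, 252, 263, 264, 263, 255, 235, 261, 230, 232, 232, 233, 260]
t=3: [222, 213, 224, 242, 243, 211, 227, 228, 225, 213, 211, 213, 223, 238, 214, 243, 242, 243, 241, 216]
t=4: [254, 256, 250, 237, 236, 257, 250, 248, 249, 255, 257, 256, 250, 241, 256, 236, 236, 235, 238, 255]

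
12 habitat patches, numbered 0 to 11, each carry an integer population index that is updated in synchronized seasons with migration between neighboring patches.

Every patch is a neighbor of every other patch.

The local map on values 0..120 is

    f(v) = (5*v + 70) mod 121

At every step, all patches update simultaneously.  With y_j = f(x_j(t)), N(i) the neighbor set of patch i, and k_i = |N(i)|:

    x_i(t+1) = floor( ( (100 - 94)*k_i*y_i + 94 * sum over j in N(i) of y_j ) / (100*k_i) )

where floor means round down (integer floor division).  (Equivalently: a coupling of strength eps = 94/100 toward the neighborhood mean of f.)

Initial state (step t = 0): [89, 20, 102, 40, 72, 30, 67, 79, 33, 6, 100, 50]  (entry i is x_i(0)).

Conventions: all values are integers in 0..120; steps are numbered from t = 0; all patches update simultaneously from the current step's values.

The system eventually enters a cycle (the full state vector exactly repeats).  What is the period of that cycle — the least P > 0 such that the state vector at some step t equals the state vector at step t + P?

Simulating step by step:
t=0: [89, 20, 102, 40, 72, 30, 67, 79, 33, 6, 100, 50]
t=1: [75, 74, 73, 75, 74, 73, 75, 73, 73, 73, 74, 74]
t=2: [76, 76, 76, 76, 76, 76, 76, 76, 76, 76, 76, 76]
t=3: [87, 87, 87, 87, 87, 87, 87, 87, 87, 87, 87, 87]
t=4: [21, 21, 21, 21, 21, 21, 21, 21, 21, 21, 21, 21]
t=5: [54, 54, 54, 54, 54, 54, 54, 54, 54, 54, 54, 54]
t=6: [98, 98, 98, 98, 98, 98, 98, 98, 98, 98, 98, 98]
t=7: [76, 76, 76, 76, 76, 76, 76, 76, 76, 76, 76, 76]

Answer: 5
Key observation: The state at step 2, [76, 76, 76, 76, 76, 76, 76, 76, 76, 76, 76, 76], reappears at step 7 — and no state repeats earlier — so the cycle the system enters has period 5.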